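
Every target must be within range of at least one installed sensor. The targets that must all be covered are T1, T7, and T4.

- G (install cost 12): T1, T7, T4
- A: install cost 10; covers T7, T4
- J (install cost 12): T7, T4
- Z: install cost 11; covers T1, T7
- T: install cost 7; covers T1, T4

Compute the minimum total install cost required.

12

G alone covers T1, T7, T4 — every target.
Total install cost: 12.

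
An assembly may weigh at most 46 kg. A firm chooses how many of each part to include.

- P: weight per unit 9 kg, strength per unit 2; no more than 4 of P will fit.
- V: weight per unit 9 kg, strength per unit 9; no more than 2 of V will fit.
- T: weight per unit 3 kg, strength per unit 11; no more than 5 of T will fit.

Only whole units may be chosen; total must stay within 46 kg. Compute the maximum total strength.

2×V and 5×T: weight 33 ≤ 46, strength 2·9 + 5·11 = 73.
1×P, 2×V, and 5×T: weight 42 ≤ 46, strength 1·2 + 2·9 + 5·11 = 75.
Best is 75.

75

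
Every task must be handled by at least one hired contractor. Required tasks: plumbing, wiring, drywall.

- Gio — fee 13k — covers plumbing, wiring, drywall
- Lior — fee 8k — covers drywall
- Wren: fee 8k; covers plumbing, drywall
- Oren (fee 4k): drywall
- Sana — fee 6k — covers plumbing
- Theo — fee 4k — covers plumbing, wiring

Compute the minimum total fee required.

8

This is an integer covering problem.
Choose Oren and Theo: together they cover plumbing, wiring, drywall — every task.
Total fee: 4 + 4 = 8.
No cover costs less than 8.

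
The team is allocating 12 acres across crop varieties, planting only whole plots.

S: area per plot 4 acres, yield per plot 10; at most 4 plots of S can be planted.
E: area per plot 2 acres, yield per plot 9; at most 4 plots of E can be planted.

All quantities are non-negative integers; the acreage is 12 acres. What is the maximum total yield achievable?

Take 1×S and 4×E: area 12 ≤ 12, yield 1·10 + 4·9 = 46.
E has the best ratio (9/2) and is taken to its limit of 4; remaining capacity is filled optimally with the others.

46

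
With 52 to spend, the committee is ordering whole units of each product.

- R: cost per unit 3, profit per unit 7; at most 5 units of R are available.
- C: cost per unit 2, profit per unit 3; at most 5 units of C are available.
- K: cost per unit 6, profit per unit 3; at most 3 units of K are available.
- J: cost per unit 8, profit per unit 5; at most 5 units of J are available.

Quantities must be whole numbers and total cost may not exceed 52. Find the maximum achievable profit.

This is a bounded integer knapsack.
Take 5×R, 5×C, and 3×J: cost 49 ≤ 52, profit 5·7 + 5·3 + 3·5 = 65.
R has the best ratio (7/3) and is taken to its limit of 5; remaining capacity is filled optimally with the others.

65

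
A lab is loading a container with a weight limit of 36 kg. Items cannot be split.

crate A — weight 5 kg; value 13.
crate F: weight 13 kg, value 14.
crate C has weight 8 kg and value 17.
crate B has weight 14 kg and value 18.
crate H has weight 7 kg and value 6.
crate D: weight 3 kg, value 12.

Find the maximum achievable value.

Take crate A, crate F, crate C, crate H, and crate D: weight 5 + 13 + 8 + 7 + 3 = 36 ≤ 36, value 13 + 14 + 17 + 6 + 12 = 62.
No other feasible combination does better.

62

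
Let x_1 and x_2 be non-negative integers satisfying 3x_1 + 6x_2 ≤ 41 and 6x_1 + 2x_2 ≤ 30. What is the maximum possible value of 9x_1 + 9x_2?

72

(x_1,x_2)=(3,5) is feasible, giving 72.
(x_1,x_2)=(2,5) is feasible, giving 63.
(x_1,x_2)=(3,4) is feasible, giving 63.
(x_1,x_2)=(2,4) is feasible, giving 54.
Maximum is 72 at (x_1,x_2)=(3,5).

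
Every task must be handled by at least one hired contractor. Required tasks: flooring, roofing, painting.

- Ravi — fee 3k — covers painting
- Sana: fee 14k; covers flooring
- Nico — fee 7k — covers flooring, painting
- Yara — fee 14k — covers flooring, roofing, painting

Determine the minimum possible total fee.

14

The greedy cost-per-new-task heuristic would pick Ravi, Nico, and Yara for 24, but a cheaper cover exists.
Yara alone covers flooring, roofing, painting — every task.
Total fee: 14.
No cover costs less than 14.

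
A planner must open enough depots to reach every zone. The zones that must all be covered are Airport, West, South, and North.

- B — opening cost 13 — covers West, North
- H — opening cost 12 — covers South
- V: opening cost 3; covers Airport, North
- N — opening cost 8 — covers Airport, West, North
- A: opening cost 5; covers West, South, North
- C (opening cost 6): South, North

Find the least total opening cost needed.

Choose V and A: together they cover Airport, West, South, North — every zone.
Total opening cost: 3 + 5 = 8.
No cover costs less than 8.

8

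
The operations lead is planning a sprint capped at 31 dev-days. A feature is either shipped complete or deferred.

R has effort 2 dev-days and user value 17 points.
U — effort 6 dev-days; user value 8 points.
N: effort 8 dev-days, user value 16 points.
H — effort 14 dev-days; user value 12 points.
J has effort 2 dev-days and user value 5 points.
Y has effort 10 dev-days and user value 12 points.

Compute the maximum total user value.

58

Allowing fractional choices, the relaxed optimum would be about 60.6, but features are indivisible.
R + U + N + J + Y: effort 2 + 6 + 8 + 2 + 10 = 28 ≤ 31, user value 17 + 8 + 16 + 5 + 12 = 58.
R + U + N + Y: effort 2 + 6 + 8 + 10 = 26 ≤ 31, user value 17 + 8 + 16 + 12 = 53.
R + U + N + H: effort 2 + 6 + 8 + 14 = 30 ≤ 31, user value 17 + 8 + 16 + 12 = 53.
Best is R, U, N, J, and Y with total user value 58.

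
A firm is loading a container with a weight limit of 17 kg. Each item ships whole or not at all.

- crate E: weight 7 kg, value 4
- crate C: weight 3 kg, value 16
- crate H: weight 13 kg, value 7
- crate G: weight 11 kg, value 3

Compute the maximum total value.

23

Allowing fractional choices, the relaxed optimum would be about 23.8, but items are indivisible.
crate C + crate H: weight 3 + 13 = 16 ≤ 17, value 16 + 7 = 23.
crate E + crate C: weight 7 + 3 = 10 ≤ 17, value 4 + 16 = 20.
Best is crate C and crate H with total value 23.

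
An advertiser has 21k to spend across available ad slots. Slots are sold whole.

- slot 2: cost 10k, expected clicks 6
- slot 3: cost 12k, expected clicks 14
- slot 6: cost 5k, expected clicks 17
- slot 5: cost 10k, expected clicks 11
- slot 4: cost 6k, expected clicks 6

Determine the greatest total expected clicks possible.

34

Allowing fractional choices, the relaxed optimum would be about 35.4, but ad slots are indivisible.
slot 2 + slot 6 + slot 4: cost 10 + 5 + 6 = 21 ≤ 21, expected clicks 6 + 17 + 6 = 29.
slot 6 + slot 5 + slot 4: cost 5 + 10 + 6 = 21 ≤ 21, expected clicks 17 + 11 + 6 = 34.
slot 3 + slot 6: cost 12 + 5 = 17 ≤ 21, expected clicks 14 + 17 = 31.
Best is slot 6, slot 5, and slot 4 with total expected clicks 34.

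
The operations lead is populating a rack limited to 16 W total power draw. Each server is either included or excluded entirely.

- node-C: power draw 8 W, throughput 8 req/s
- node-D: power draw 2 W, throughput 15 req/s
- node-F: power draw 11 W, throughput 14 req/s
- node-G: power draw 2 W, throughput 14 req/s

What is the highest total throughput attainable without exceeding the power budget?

43

Allowing fractional choices, the relaxed optimum would be about 44.0, but servers are indivisible.
node-D + node-G: power draw 2 + 2 = 4 ≤ 16, throughput 15 + 14 = 29.
node-C + node-D + node-G: power draw 8 + 2 + 2 = 12 ≤ 16, throughput 8 + 15 + 14 = 37.
node-D + node-F + node-G: power draw 2 + 11 + 2 = 15 ≤ 16, throughput 15 + 14 + 14 = 43.
Best is node-D, node-F, and node-G with total throughput 43.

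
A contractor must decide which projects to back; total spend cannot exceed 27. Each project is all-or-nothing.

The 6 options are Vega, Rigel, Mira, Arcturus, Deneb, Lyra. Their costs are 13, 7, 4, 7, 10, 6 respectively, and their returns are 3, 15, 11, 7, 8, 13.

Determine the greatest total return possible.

47

Take Rigel, Mira, Deneb, and Lyra: cost 7 + 4 + 10 + 6 = 27 ≤ 27, return 15 + 11 + 8 + 13 = 47.
No other feasible combination does better.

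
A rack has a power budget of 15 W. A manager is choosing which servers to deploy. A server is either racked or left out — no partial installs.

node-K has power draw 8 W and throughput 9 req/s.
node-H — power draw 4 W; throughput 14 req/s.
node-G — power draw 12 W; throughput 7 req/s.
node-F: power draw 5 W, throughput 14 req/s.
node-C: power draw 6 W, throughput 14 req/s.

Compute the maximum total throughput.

Take node-H, node-F, and node-C: power draw 4 + 5 + 6 = 15 ≤ 15, throughput 14 + 14 + 14 = 42.
No other feasible combination does better.

42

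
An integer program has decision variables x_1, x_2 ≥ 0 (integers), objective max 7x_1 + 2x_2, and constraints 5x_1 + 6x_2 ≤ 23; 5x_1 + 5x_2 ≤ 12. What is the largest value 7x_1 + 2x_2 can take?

Relaxing integrality, the LP optimum is 16.80 at (x_1,x_2) = (2.4, 0), which is not an integer point.
(x_1,x_2)=(2,0): 5·2+6·0=10≤23, 5·2+5·0=10≤12, objective 14.
(x_1,x_2)=(1,1): 5·1+6·1=11≤23, 5·1+5·1=10≤12, objective 9.
(x_1,x_2)=(1,0): 5·1+6·0=5≤23, 5·1+5·0=5≤12, objective 7.
Maximum is 14 at (x_1,x_2)=(2,0).

14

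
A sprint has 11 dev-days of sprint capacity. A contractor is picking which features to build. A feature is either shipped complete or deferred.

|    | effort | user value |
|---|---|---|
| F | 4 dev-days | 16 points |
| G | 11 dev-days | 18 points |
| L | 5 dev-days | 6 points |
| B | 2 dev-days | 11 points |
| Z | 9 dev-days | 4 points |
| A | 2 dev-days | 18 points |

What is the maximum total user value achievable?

Allowing fractional choices, the relaxed optimum would be about 49.9, but features are indivisible.
F + B + A: effort 4 + 2 + 2 = 8 ≤ 11, user value 16 + 11 + 18 = 45.
L + B + A: effort 5 + 2 + 2 = 9 ≤ 11, user value 6 + 11 + 18 = 35.
F + L + A: effort 4 + 5 + 2 = 11 ≤ 11, user value 16 + 6 + 18 = 40.
Best is F, B, and A with total user value 45.

45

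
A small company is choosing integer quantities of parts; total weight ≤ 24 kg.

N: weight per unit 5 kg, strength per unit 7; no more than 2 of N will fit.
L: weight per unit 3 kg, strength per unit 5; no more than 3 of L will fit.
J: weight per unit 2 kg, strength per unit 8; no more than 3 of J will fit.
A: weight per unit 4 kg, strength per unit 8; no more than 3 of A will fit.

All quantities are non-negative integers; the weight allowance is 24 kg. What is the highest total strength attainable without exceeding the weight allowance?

J has the best ratio (8/2); taking only J gives at most 3×8 = 24 (stopped by the supply cap of 3).
Mixing does better — 2×L, 3×J, and 3×A: weight 24 ≤ 24, strength 2·5 + 3·8 + 3·8 = 58.

58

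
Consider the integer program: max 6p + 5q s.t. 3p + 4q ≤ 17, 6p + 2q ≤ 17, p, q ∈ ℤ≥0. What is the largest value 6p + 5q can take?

22

The continuous relaxation peaks at (1.89, 2.83) with value 25.50; rounding to a feasible lattice point costs some objective.
(p,q)=(2,2): 3·2+4·2=14≤17, 6·2+2·2=16≤17, objective 22.
(p,q)=(1,3): 3·1+4·3=15≤17, 6·1+2·3=12≤17, objective 21.
(p,q)=(2,1): 3·2+4·1=10≤17, 6·2+2·1=14≤17, objective 17.
No feasible integer point exceeds 22.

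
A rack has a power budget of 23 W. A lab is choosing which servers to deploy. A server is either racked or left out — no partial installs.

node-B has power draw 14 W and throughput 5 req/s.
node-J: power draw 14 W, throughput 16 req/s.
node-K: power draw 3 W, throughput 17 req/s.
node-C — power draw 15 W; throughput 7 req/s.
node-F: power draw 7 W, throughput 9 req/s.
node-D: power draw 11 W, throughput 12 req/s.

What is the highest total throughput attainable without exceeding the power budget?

Allowing fractional choices, the relaxed optimum would be about 40.9, but servers are indivisible.
node-K + node-F + node-D: power draw 3 + 7 + 11 = 21 ≤ 23, throughput 17 + 9 + 12 = 38.
node-J + node-K: power draw 14 + 3 = 17 ≤ 23, throughput 16 + 17 = 33.
Best is node-K, node-F, and node-D with total throughput 38.

38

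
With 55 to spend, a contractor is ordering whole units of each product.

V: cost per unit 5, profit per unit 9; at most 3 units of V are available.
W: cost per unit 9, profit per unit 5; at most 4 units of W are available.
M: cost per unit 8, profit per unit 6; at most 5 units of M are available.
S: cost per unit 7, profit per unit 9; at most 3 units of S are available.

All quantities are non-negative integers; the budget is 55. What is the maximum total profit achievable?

66

3×V, 2×M, and 3×S: cost 52 ≤ 55, profit 3·9 + 2·6 + 3·9 = 66.
3×V, 1×W, 1×M, and 3×S: cost 53 ≤ 55, profit 3·9 + 1·5 + 1·6 + 3·9 = 65.
Best is 66.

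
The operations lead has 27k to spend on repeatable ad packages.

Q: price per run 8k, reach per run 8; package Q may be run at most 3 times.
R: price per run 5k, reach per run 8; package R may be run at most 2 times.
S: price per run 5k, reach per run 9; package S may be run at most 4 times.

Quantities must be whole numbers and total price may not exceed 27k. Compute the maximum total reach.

44

S has the best ratio (9/5); taking only S gives at most 4×9 = 36 (stopped by the supply cap of 4).
Mixing does better — 1×R and 4×S: price 25 ≤ 27, reach 1·8 + 4·9 = 44.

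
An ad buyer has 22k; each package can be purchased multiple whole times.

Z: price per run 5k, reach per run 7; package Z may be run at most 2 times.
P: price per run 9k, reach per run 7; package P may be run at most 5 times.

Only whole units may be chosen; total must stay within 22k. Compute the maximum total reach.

Z has the best ratio (7/5); taking only Z gives at most 2×7 = 14 (stopped by the supply cap of 2).
Mixing does better — 2×Z and 1×P: price 19 ≤ 22, reach 2·7 + 1·7 = 21.

21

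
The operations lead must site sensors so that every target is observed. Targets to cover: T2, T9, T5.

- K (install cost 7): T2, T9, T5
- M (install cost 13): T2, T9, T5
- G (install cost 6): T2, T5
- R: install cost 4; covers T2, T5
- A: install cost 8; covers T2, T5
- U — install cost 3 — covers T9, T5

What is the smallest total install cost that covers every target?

K alone covers T2, T9, T5 — every target.
Total install cost: 7.
No cover costs less than 7.

7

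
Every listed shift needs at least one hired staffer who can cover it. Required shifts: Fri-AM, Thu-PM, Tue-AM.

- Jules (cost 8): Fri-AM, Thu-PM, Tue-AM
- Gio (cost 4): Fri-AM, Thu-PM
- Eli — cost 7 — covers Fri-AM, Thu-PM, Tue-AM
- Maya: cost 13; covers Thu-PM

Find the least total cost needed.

7

The greedy cost-per-new-shift heuristic would pick Gio and Eli for 11, but a cheaper cover exists.
Eli alone covers Fri-AM, Thu-PM, Tue-AM — every shift.
Total cost: 7.
No cover costs less than 7.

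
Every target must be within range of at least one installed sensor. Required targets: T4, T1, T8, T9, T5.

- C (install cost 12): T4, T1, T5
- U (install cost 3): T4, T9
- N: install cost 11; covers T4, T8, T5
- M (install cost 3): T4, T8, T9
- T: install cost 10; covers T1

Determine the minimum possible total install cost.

This is an integer covering problem.
Choose C and M: together they cover T4, T1, T8, T9, T5 — every target.
Total install cost: 12 + 3 = 15.
No cover costs less than 15.

15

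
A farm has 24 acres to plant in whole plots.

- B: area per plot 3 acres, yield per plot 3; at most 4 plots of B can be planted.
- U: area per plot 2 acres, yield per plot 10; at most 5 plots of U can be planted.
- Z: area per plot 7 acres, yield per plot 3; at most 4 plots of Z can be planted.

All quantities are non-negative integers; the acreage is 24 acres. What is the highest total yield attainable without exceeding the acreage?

62

4×B and 5×U: area 22 ≤ 24, yield 4·3 + 5·10 = 62.
2×B, 5×U, and 1×Z: area 23 ≤ 24, yield 2·3 + 5·10 + 1·3 = 59.
Best is 62.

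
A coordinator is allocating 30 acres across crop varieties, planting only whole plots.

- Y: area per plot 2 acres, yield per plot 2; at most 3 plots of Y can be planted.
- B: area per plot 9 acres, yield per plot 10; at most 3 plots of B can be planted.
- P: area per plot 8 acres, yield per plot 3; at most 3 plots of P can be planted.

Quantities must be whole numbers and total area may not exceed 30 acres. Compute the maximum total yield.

32

This is a bounded integer knapsack.
Take 1×Y and 3×B: area 29 ≤ 30, yield 1·2 + 3·10 = 32.
B has the best ratio (10/9) and is taken to its limit of 3; remaining capacity is filled optimally with the others.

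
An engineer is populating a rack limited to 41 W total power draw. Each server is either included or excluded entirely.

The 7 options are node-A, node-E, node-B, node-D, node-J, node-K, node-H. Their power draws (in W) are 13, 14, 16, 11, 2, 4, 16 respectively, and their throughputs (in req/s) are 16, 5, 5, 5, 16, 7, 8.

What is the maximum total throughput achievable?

node-A + node-J + node-K + node-H: power draw 13 + 2 + 4 + 16 = 35 ≤ 41, throughput 16 + 16 + 7 + 8 = 47.
node-A + node-E + node-J + node-K: power draw 13 + 14 + 2 + 4 = 33 ≤ 41, throughput 16 + 5 + 16 + 7 = 44.
node-A + node-D + node-J + node-K: power draw 13 + 11 + 2 + 4 = 30 ≤ 41, throughput 16 + 5 + 16 + 7 = 44.
Best is node-A, node-J, node-K, and node-H with total throughput 47.

47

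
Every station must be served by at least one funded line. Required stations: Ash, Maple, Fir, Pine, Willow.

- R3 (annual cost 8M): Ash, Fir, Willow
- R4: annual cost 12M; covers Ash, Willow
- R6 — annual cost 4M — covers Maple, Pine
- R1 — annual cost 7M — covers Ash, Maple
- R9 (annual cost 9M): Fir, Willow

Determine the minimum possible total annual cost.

12

Choose R3 and R6: together they cover Ash, Maple, Fir, Pine, Willow — every station.
Total annual cost: 8 + 4 = 12.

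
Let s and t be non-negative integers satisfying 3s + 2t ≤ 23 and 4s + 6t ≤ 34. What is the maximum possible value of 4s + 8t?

44

(s,t)=(1,5): 3·1+2·5=13≤23, 4·1+6·5=34≤34, objective 44.
(s,t)=(2,4): 3·2+2·4=14≤23, 4·2+6·4=32≤34, objective 40.
(s,t)=(0,5): 3·0+2·5=10≤23, 4·0+6·5=30≤34, objective 40.
(s,t)=(1,4): 3·1+2·4=11≤23, 4·1+6·4=28≤34, objective 36.
No feasible integer point exceeds 44.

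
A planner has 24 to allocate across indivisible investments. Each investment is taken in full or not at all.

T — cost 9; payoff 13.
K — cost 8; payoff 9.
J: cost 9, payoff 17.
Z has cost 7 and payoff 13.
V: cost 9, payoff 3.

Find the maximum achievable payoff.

39

Allowing fractional choices, the relaxed optimum would be about 41.6, but investments are indivisible.
T + K + Z: cost 9 + 8 + 7 = 24 ≤ 24, payoff 13 + 9 + 13 = 35.
K + J + Z: cost 8 + 9 + 7 = 24 ≤ 24, payoff 9 + 17 + 13 = 39.
Best is K, J, and Z with total payoff 39.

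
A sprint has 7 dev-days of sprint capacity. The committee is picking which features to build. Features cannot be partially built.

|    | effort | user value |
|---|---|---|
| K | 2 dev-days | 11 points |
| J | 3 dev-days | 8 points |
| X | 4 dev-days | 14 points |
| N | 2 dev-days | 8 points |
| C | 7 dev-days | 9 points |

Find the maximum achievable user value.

27

Take K, J, and N: effort 2 + 3 + 2 = 7 ≤ 7, user value 11 + 8 + 8 = 27.
No other feasible combination does better.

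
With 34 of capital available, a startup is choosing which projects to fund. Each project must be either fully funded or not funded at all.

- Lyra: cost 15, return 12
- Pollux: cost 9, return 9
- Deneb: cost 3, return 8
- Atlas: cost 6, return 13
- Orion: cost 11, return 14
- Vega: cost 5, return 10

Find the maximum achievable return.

54

Pollux + Atlas + Orion + Vega: cost 9 + 6 + 11 + 5 = 31 ≤ 34, return 9 + 13 + 14 + 10 = 46.
Pollux + Deneb + Atlas + Orion + Vega: cost 9 + 3 + 6 + 11 + 5 = 34 ≤ 34, return 9 + 8 + 13 + 14 + 10 = 54.
Deneb + Atlas + Orion + Vega: cost 3 + 6 + 11 + 5 = 25 ≤ 34, return 8 + 13 + 14 + 10 = 45.
Best is Pollux, Deneb, Atlas, Orion, and Vega with total return 54.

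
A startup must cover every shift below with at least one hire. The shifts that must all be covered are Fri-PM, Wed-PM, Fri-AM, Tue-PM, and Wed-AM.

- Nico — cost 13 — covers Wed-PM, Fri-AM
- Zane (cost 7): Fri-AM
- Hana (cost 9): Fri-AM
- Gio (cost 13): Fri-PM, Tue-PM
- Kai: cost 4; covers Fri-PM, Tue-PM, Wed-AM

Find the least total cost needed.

17

Choose Nico and Kai: together they cover Fri-PM, Wed-PM, Fri-AM, Tue-PM, Wed-AM — every shift.
Total cost: 13 + 4 = 17.
No cover costs less than 17.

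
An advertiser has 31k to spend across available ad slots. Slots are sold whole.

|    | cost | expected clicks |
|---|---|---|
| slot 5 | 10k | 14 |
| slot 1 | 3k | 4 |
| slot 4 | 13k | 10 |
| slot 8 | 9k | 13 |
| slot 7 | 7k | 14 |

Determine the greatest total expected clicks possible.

slot 5 + slot 8 + slot 7: cost 10 + 9 + 7 = 26 ≤ 31, expected clicks 14 + 13 + 14 = 41.
slot 5 + slot 1 + slot 8 + slot 7: cost 10 + 3 + 9 + 7 = 29 ≤ 31, expected clicks 14 + 4 + 13 + 14 = 45.
slot 5 + slot 4 + slot 7: cost 10 + 13 + 7 = 30 ≤ 31, expected clicks 14 + 10 + 14 = 38.
Best is slot 5, slot 1, slot 8, and slot 7 with total expected clicks 45.

45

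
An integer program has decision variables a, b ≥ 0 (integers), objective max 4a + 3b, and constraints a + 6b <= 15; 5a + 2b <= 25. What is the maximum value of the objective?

(a,b)=(5,0) is feasible, giving 20.
(a,b)=(4,1) is feasible, giving 19.
(a,b)=(3,2) is feasible, giving 18.
The best lattice point is (5,0), giving 20.

20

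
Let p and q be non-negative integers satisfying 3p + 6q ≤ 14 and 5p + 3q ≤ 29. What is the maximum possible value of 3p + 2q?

12

(p,q)=(4,0): 3·4+6·0=12≤14, 5·4+3·0=20≤29, objective 12.
(p,q)=(3,0): 3·3+6·0=9≤14, 5·3+3·0=15≤29, objective 9.
No feasible integer point exceeds 12.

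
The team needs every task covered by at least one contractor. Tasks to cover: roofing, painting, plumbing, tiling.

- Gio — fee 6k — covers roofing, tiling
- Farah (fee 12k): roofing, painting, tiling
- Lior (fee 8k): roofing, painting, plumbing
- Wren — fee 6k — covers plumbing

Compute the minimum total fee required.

Choose Gio and Lior: together they cover roofing, painting, plumbing, tiling — every task.
Total fee: 6 + 8 = 14.
No cover costs less than 14.

14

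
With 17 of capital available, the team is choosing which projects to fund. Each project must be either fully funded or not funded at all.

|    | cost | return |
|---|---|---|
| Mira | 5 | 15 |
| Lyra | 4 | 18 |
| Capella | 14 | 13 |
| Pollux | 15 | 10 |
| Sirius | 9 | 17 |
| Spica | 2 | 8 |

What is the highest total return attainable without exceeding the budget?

43

Take Lyra, Sirius, and Spica: cost 4 + 9 + 2 = 15 ≤ 17, return 18 + 17 + 8 = 43.
No other feasible combination does better.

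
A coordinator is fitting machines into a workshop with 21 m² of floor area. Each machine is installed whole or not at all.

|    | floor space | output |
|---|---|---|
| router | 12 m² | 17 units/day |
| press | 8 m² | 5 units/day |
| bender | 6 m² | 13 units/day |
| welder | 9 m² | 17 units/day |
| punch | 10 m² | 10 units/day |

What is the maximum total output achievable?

Allowing fractional choices, the relaxed optimum would be about 38.5, but machines are indivisible.
router + welder: floor space 12 + 9 = 21 ≤ 21, output 17 + 17 = 34.
bender + welder: floor space 6 + 9 = 15 ≤ 21, output 13 + 17 = 30.
Best is router and welder with total output 34.

34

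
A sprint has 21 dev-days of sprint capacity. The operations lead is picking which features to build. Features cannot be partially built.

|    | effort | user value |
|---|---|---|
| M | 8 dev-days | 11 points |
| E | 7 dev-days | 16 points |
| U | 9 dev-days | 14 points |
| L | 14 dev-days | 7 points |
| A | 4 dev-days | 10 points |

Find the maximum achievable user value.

E + U + A: effort 7 + 9 + 4 = 20 ≤ 21, user value 16 + 14 + 10 = 40.
M + E + A: effort 8 + 7 + 4 = 19 ≤ 21, user value 11 + 16 + 10 = 37.
M + U + A: effort 8 + 9 + 4 = 21 ≤ 21, user value 11 + 14 + 10 = 35.
Best is E, U, and A with total user value 40.

40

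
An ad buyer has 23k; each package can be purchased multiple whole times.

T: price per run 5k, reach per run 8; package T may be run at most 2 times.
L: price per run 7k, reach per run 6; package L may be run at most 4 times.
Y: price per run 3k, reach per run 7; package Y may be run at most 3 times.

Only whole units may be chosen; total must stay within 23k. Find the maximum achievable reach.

This is a bounded integer knapsack.
Y has the best ratio (7/3); taking only Y gives at most 3×7 = 21 (stopped by the supply cap of 3).
Mixing does better — 2×T and 3×Y: price 19 ≤ 23, reach 2·8 + 3·7 = 37.

37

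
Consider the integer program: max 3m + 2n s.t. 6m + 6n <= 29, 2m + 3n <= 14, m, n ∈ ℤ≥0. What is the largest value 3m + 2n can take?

12

(m,n)=(4,0): 6·4+6·0=24≤29, 2·4+3·0=8≤14, objective 12.
(m,n)=(3,1): 6·3+6·1=24≤29, 2·3+3·1=9≤14, objective 11.
(m,n)=(3,0): 6·3+6·0=18≤29, 2·3+3·0=6≤14, objective 9.
The best lattice point is (4,0), giving 12.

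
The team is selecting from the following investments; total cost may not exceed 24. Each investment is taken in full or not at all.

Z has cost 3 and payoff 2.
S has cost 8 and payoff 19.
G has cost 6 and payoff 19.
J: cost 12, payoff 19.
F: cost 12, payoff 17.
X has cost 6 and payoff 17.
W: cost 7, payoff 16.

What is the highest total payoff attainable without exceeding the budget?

57

This is a 0-1 knapsack instance.
Take Z, S, G, and X: cost 3 + 8 + 6 + 6 = 23 ≤ 24, payoff 2 + 19 + 19 + 17 = 57.
No other feasible combination does better.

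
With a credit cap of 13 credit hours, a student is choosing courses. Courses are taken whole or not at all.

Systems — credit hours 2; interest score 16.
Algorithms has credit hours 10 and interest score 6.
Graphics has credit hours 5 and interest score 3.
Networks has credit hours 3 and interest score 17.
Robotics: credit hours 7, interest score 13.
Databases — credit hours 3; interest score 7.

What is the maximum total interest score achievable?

Take Systems, Networks, and Robotics: credit hours 2 + 3 + 7 = 12 ≤ 13, interest score 16 + 17 + 13 = 46.
No other feasible combination does better.

46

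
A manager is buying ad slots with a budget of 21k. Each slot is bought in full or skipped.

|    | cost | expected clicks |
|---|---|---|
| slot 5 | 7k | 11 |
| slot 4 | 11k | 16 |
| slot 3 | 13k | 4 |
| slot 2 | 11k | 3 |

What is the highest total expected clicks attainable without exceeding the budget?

Take slot 5 and slot 4: cost 7 + 11 = 18 ≤ 21, expected clicks 11 + 16 = 27.
No other feasible combination does better.

27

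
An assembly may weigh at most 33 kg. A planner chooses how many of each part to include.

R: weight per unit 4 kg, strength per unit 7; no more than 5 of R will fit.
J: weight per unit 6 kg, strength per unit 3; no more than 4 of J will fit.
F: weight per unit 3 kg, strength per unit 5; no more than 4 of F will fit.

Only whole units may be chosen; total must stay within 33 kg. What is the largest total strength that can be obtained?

5×R and 3×F: weight 29 ≤ 33, strength 5·7 + 3·5 = 50.
5×R and 4×F: weight 32 ≤ 33, strength 5·7 + 4·5 = 55.
Best is 55.

55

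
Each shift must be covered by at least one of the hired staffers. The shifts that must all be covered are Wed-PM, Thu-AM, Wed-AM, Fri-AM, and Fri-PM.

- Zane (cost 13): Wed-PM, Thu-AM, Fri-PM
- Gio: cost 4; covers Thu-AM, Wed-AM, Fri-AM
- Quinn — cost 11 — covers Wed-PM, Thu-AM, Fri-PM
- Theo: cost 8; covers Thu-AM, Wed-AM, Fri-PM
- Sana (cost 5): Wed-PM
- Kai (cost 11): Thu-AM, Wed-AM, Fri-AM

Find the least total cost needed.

15

The greedy cost-per-new-shift heuristic would pick Gio, Sana, and Theo for 17, but a cheaper cover exists.
Choose Gio and Quinn: together they cover Wed-PM, Thu-AM, Wed-AM, Fri-AM, Fri-PM — every shift.
Total cost: 4 + 11 = 15.
No cover costs less than 15.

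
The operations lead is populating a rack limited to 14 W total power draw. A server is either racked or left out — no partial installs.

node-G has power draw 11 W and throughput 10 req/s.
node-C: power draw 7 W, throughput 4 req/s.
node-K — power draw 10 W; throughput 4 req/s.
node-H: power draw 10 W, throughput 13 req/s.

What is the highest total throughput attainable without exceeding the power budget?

13

node-H: power draw 10 ≤ 14, throughput 13.
node-G: power draw 11 ≤ 14, throughput 10.
node-C: power draw 7 ≤ 14, throughput 4.
Best is node-H with total throughput 13.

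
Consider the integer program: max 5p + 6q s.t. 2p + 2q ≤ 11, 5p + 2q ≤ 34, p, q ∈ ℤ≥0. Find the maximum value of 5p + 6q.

The continuous relaxation peaks at (0, 5.5) with value 33.00; rounding to a feasible lattice point costs some objective.
(p,q)=(0,5) is feasible, giving 30.
(p,q)=(1,4) is feasible, giving 29.
(p,q)=(0,4) is feasible, giving 24.
No feasible integer point exceeds 30.

30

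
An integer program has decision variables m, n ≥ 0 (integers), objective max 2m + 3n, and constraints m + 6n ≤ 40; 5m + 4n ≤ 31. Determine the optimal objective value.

20

Relaxing integrality, the LP optimum is 21.50 at (m,n) = (1, 6.5), which is not an integer point.
(m,n)=(1,6): 1·1+6·6=37≤40, 5·1+4·6=29≤31, objective 20.
(m,n)=(2,5): 1·2+6·5=32≤40, 5·2+4·5=30≤31, objective 19.
Maximum is 20 at (m,n)=(1,6).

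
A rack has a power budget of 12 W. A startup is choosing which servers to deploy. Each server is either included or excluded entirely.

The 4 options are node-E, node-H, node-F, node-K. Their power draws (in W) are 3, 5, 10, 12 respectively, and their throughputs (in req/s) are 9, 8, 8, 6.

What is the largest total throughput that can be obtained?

This is an integer program with binary decision variables.
Take node-E and node-H: power draw 3 + 5 = 8 ≤ 12, throughput 9 + 8 = 17.
No other feasible combination does better.

17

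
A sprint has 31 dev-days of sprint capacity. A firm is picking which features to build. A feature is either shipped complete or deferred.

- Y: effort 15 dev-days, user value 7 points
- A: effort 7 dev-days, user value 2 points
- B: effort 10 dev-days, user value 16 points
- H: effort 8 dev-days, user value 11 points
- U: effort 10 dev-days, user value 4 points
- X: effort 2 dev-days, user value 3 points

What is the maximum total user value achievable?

B + H + U + X: effort 10 + 8 + 10 + 2 = 30 ≤ 31, user value 16 + 11 + 4 + 3 = 34.
A + B + H + X: effort 7 + 10 + 8 + 2 = 27 ≤ 31, user value 2 + 16 + 11 + 3 = 32.
Best is B, H, U, and X with total user value 34.

34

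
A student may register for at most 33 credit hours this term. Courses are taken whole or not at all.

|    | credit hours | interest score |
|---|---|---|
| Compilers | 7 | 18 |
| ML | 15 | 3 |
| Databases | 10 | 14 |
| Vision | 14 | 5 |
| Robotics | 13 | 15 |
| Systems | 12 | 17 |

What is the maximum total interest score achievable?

50

Allowing fractional choices, the relaxed optimum would be about 53.6, but courses are indivisible.
Compilers + Robotics + Systems: credit hours 7 + 13 + 12 = 32 ≤ 33, interest score 18 + 15 + 17 = 50.
Compilers + Databases + Systems: credit hours 7 + 10 + 12 = 29 ≤ 33, interest score 18 + 14 + 17 = 49.
Best is Compilers, Robotics, and Systems with total interest score 50.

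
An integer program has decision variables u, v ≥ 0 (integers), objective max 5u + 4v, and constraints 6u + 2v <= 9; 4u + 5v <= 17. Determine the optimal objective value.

12

Relaxing integrality, the LP optimum is 14.50 at (u,v) = (0.5, 3), which is not an integer point.
(u,v)=(0,3): 6·0+2·3=6≤9, 4·0+5·3=15≤17, objective 12.
(u,v)=(0,2): 6·0+2·2=4≤9, 4·0+5·2=10≤17, objective 8.
Maximum is 12 at (u,v)=(0,3).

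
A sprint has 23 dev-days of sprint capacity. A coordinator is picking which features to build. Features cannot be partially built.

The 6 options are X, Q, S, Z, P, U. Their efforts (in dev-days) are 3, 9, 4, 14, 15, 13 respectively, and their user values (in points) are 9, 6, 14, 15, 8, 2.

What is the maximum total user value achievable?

Allowing fractional choices, the relaxed optimum would be about 39.3, but features are indivisible.
X + Q + S: effort 3 + 9 + 4 = 16 ≤ 23, user value 9 + 6 + 14 = 29.
X + S + P: effort 3 + 4 + 15 = 22 ≤ 23, user value 9 + 14 + 8 = 31.
X + S + Z: effort 3 + 4 + 14 = 21 ≤ 23, user value 9 + 14 + 15 = 38.
Best is X, S, and Z with total user value 38.

38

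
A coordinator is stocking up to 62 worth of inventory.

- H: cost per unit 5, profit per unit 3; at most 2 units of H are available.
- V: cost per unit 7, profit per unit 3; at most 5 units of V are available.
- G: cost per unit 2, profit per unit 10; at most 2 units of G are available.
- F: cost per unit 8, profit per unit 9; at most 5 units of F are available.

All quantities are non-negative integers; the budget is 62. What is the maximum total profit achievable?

74

2×V, 2×G, and 5×F: cost 58 ≤ 62, profit 2·3 + 2·10 + 5·9 = 71.
2×H, 1×V, 2×G, and 5×F: cost 61 ≤ 62, profit 2·3 + 1·3 + 2·10 + 5·9 = 74.
Best is 74.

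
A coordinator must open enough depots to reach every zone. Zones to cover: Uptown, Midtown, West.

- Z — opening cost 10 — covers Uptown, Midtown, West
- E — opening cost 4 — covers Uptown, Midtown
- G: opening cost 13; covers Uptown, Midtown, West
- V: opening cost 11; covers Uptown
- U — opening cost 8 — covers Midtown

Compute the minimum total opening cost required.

10

This is a weighted set-cover instance.
Z alone covers Uptown, Midtown, West — every zone.
Total opening cost: 10.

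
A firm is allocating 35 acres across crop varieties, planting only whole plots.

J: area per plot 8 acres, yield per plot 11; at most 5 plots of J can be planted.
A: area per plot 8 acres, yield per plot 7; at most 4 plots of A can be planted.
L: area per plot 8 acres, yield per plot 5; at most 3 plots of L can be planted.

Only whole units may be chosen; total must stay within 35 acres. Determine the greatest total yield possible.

44

This is a bounded integer knapsack.
J has the best ratio (11/8); taking only J gives at most 4×11 = 44 (stopped by the area limit).
Optimal: 4×J: area 32 ≤ 35, yield 4·11 = 44.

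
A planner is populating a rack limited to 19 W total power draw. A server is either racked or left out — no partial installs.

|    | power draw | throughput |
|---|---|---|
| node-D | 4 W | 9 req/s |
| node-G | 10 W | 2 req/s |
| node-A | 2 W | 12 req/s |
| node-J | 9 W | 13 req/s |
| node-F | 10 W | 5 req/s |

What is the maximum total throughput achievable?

34

Take node-D, node-A, and node-J: power draw 4 + 2 + 9 = 15 ≤ 19, throughput 9 + 12 + 13 = 34.
No other feasible combination does better.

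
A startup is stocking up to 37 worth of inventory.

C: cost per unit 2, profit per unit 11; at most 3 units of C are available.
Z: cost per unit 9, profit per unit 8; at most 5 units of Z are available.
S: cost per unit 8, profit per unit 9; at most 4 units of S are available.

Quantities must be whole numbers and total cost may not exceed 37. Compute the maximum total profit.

60

This is a bounded integer knapsack.
C has the best ratio (11/2); taking only C gives at most 3×11 = 33 (stopped by the supply cap of 3).
Mixing does better — 3×C and 3×S: cost 30 ≤ 37, profit 3·11 + 3·9 = 60.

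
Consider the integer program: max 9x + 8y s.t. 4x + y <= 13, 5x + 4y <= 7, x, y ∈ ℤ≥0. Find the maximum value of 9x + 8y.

9

Relaxing integrality, the LP optimum is 14.00 at (x,y) = (0, 1.75), which is not an integer point.
(x,y)=(1,0): 4·1+1·0=4≤13, 5·1+4·0=5≤7, objective 9.
(x,y)=(0,1): 4·0+1·1=1≤13, 5·0+4·1=4≤7, objective 8.
(x,y)=(0,0): 4·0+1·0=0≤13, 5·0+4·0=0≤7, objective 0.
Maximum is 9 at (x,y)=(1,0).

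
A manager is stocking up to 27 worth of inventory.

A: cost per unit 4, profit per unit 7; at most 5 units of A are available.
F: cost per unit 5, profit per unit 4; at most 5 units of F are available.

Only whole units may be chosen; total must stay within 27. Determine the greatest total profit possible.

39

A has the best ratio (7/4); taking only A gives at most 5×7 = 35 (stopped by the supply cap of 5).
Mixing does better — 5×A and 1×F: cost 25 ≤ 27, profit 5·7 + 1·4 = 39.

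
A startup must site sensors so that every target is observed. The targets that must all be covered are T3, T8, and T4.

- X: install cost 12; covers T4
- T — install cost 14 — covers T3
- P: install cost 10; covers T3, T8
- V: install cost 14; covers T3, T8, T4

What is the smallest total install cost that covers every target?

This is a weighted set-cover instance.
V alone covers T3, T8, T4 — every target.
Total install cost: 14.
No cover costs less than 14.

14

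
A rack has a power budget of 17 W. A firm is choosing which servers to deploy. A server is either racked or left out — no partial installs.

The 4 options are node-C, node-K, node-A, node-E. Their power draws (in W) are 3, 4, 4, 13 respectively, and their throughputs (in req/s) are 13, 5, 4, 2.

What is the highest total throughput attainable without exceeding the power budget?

Treat it as a binary knapsack problem.
Take node-C, node-K, and node-A: power draw 3 + 4 + 4 = 11 ≤ 17, throughput 13 + 5 + 4 = 22.
No other feasible combination does better.

22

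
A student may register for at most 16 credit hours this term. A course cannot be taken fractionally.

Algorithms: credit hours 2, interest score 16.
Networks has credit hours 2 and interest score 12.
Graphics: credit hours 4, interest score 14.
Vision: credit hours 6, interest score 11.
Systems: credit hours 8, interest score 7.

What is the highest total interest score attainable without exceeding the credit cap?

53

Treat it as a binary knapsack problem.
Take Algorithms, Networks, Graphics, and Vision: credit hours 2 + 2 + 4 + 6 = 14 ≤ 16, interest score 16 + 12 + 14 + 11 = 53.
No other feasible combination does better.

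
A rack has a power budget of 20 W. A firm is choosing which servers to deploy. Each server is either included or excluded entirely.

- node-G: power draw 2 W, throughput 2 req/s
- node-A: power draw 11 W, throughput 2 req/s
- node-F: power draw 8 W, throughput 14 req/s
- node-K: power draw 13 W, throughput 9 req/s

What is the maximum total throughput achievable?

node-F: power draw 8 ≤ 20, throughput 14.
node-A + node-F: power draw 11 + 8 = 19 ≤ 20, throughput 2 + 14 = 16.
node-G + node-F: power draw 2 + 8 = 10 ≤ 20, throughput 2 + 14 = 16.
The maximum throughput is 16; one optimal choice is node-G and node-F.

16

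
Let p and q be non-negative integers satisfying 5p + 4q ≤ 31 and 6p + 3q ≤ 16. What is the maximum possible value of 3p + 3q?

15

(p,q)=(0,5) is feasible, giving 15.
(p,q)=(0,4) is feasible, giving 12.
The best lattice point is (0,5), giving 15.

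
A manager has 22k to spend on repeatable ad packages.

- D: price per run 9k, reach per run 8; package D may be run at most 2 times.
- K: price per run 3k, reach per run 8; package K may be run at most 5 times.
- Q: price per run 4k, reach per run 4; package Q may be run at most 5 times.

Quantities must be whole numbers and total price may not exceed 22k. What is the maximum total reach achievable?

Take 5×K and 1×Q: price 19 ≤ 22, reach 5·8 + 1·4 = 44.
K has the best ratio (8/3) and is taken to its limit of 5; remaining capacity is filled optimally with the others.

44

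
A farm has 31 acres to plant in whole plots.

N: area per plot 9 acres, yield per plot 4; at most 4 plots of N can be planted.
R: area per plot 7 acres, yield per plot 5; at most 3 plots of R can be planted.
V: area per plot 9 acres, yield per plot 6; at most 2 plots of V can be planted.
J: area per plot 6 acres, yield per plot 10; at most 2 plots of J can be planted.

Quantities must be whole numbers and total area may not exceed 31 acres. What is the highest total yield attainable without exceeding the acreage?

J has the best ratio (10/6); taking only J gives at most 2×10 = 20 (stopped by the supply cap of 2).
Mixing does better — 2×V and 2×J: area 30 ≤ 31, yield 2·6 + 2·10 = 32.

32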